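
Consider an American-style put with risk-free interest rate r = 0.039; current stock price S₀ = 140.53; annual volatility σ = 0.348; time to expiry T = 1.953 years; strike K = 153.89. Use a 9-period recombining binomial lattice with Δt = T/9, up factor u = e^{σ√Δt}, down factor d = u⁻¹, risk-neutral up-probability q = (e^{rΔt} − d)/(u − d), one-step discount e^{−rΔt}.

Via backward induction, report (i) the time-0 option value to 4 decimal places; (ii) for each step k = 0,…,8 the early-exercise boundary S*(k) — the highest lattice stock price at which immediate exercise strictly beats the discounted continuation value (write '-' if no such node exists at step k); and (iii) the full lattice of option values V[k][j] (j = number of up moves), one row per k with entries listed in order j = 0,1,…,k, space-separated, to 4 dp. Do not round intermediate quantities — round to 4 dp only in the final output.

price = 30.1384
boundary = - - - 86.4090 73.4777 86.4090 101.6161 86.4090 101.6161
tree:
30.1384
40.6473 19.5363
53.2154 28.0483 10.8636
67.4810 39.0385 16.8999 4.6609
80.4123 52.4054 25.5654 8.0184 1.1866
91.4084 67.4810 37.3566 13.5253 2.3267 0.0000
100.7589 80.4123 52.2739 22.2122 4.5621 0.0000 0.0000
108.7101 91.4084 67.4810 35.1064 8.9452 0.0000 0.0000 0.0000
115.4713 100.7589 80.4123 52.2739 17.5394 0.0000 0.0000 0.0000 0.0000
121.2208 108.7101 91.4084 67.4810 34.3906 0.0000 0.0000 0.0000 0.0000 0.0000

Δt=0.21700  u=1.17599  d=0.85035  q=0.48566  discount=0.99157
step 9 (expiry): payoffs max(K−S,0) = 121.2208 108.7101 91.4084 67.4810 34.3906 0.0000 0.0000 0.0000 0.0000 0.0000
step 8: (k=8,j=0): S=38.4187, (K−S)⁺=115.4713, hold=114.1745 ⇒ V=115.4713 exercise | (k=8,j=1): S=53.1311, (K−S)⁺=100.7589, hold=99.4620 ⇒ V=100.7589 exercise | (k=8,j=2): S=73.4777, (K−S)⁺=80.4123, hold=79.1154 ⇒ V=80.4123 exercise | (k=8,j=3): S=101.6161, (K−S)⁺=52.2739, hold=50.9771 ⇒ V=52.2739 exercise | (k=8,j=4): S=140.5300, (K−S)⁺=13.3600, hold=17.5394 ⇒ V=17.5394 continue | (k=8,j=5): S=194.3461, (K−S)⁺=0.0000, hold=0.0000 ⇒ V=0.0000 continue | (k=8,j=6): S=268.7711, (K−S)⁺=0.0000, hold=0.0000 ⇒ V=0.0000 continue | (k=8,j=7): S=371.6972, (K−S)⁺=0.0000, hold=0.0000 ⇒ V=0.0000 continue | (k=8,j=8): S=514.0389, (K−S)⁺=0.0000, hold=0.0000 ⇒ V=0.0000 continue  boundary S*=101.6161
step 7: (k=7,j=0): S=45.1799, (K−S)⁺=108.7101, hold=107.4132 ⇒ V=108.7101 exercise | (k=7,j=1): S=62.4816, (K−S)⁺=91.4084, hold=90.1115 ⇒ V=91.4084 exercise | (k=7,j=2): S=86.4090, (K−S)⁺=67.4810, hold=66.1841 ⇒ V=67.4810 exercise | (k=7,j=3): S=119.4994, (K−S)⁺=34.3906, hold=35.1064 ⇒ V=35.1064 continue | (k=7,j=4): S=165.2618, (K−S)⁺=0.0000, hold=8.9452 ⇒ V=8.9452 continue | (k=7,j=5): S=228.5489, (K−S)⁺=0.0000, hold=0.0000 ⇒ V=0.0000 continue | (k=7,j=6): S=316.0719, (K−S)⁺=0.0000, hold=0.0000 ⇒ V=0.0000 continue | (k=7,j=7): S=437.1119, (K−S)⁺=0.0000, hold=0.0000 ⇒ V=0.0000 continue  boundary S*=86.4090
step 6: (k=6,j=0): S=53.1311, (K−S)⁺=100.7589, hold=99.4620 ⇒ V=100.7589 exercise | (k=6,j=1): S=73.4777, (K−S)⁺=80.4123, hold=79.1154 ⇒ V=80.4123 exercise | (k=6,j=2): S=101.6161, (K−S)⁺=52.2739, hold=51.3218 ⇒ V=52.2739 exercise | (k=6,j=3): S=140.5300, (K−S)⁺=13.3600, hold=22.2122 ⇒ V=22.2122 continue | (k=6,j=4): S=194.3461, (K−S)⁺=0.0000, hold=4.5621 ⇒ V=4.5621 continue | (k=6,j=5): S=268.7711, (K−S)⁺=0.0000, hold=0.0000 ⇒ V=0.0000 continue | (k=6,j=6): S=371.6972, (K−S)⁺=0.0000, hold=0.0000 ⇒ V=0.0000 continue  boundary S*=101.6161
step 5: (k=5,j=0): S=62.4816, (K−S)⁺=91.4084, hold=90.1115 ⇒ V=91.4084 exercise | (k=5,j=1): S=86.4090, (K−S)⁺=67.4810, hold=66.1841 ⇒ V=67.4810 exercise | (k=5,j=2): S=119.4994, (K−S)⁺=34.3906, hold=37.3566 ⇒ V=37.3566 continue | (k=5,j=3): S=165.2618, (K−S)⁺=0.0000, hold=13.5253 ⇒ V=13.5253 continue | (k=5,j=4): S=228.5489, (K−S)⁺=0.0000, hold=2.3267 ⇒ V=2.3267 continue | (k=5,j=5): S=316.0719, (K−S)⁺=0.0000, hold=0.0000 ⇒ V=0.0000 continue  boundary S*=86.4090
step 4: (k=4,j=0): S=73.4777, (K−S)⁺=80.4123, hold=79.1154 ⇒ V=80.4123 exercise | (k=4,j=1): S=101.6161, (K−S)⁺=52.2739, hold=52.4054 ⇒ V=52.4054 continue | (k=4,j=2): S=140.5300, (K−S)⁺=13.3600, hold=25.5654 ⇒ V=25.5654 continue | (k=4,j=3): S=194.3461, (K−S)⁺=0.0000, hold=8.0184 ⇒ V=8.0184 continue | (k=4,j=4): S=268.7711, (K−S)⁺=0.0000, hold=1.1866 ⇒ V=1.1866 continue  boundary S*=73.4777
step 3: (k=3,j=0): S=86.4090, (K−S)⁺=67.4810, hold=66.2474 ⇒ V=67.4810 exercise | (k=3,j=1): S=119.4994, (K−S)⁺=34.3906, hold=39.0385 ⇒ V=39.0385 continue | (k=3,j=2): S=165.2618, (K−S)⁺=0.0000, hold=16.8999 ⇒ V=16.8999 continue | (k=3,j=3): S=228.5489, (K−S)⁺=0.0000, hold=4.6609 ⇒ V=4.6609 continue  boundary S*=86.4090
step 2: (k=2,j=0): S=101.6161, (K−S)⁺=52.2739, hold=53.2154 ⇒ V=53.2154 continue | (k=2,j=1): S=140.5300, (K−S)⁺=13.3600, hold=28.0483 ⇒ V=28.0483 continue | (k=2,j=2): S=194.3461, (K−S)⁺=0.0000, hold=10.8636 ⇒ V=10.8636 continue  boundary S*=-
step 1: (k=1,j=0): S=119.4994, (K−S)⁺=34.3906, hold=40.6473 ⇒ V=40.6473 continue | (k=1,j=1): S=165.2618, (K−S)⁺=0.0000, hold=19.5363 ⇒ V=19.5363 continue  boundary S*=-
step 0: (k=0,j=0): S=140.5300, (K−S)⁺=13.3600, hold=30.1384 ⇒ V=30.1384 continue  boundary S*=-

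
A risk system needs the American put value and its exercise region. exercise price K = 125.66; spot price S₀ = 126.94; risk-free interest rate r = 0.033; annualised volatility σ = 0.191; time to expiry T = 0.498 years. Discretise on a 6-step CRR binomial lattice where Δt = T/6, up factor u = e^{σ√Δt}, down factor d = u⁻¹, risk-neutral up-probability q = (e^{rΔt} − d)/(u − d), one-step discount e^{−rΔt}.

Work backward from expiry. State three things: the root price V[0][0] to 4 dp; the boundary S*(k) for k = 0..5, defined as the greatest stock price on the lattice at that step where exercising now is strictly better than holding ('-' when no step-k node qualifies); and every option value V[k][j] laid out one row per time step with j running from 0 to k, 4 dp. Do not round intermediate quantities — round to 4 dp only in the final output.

Δt=0.08300  u=1.05657  d=0.94646  q=0.51116  discount=0.99726
step 6 (expiry): payoffs max(K−S,0) = 34.4144 23.7991 11.9489 0.0000 0.0000 0.0000 0.0000
step 5: (k=5,j=0): S=96.4073, (K−S)⁺=29.2527, hold=28.9090 ⇒ V=29.2527 exercise | (k=5,j=1): S=107.6230, (K−S)⁺=18.0370, hold=17.6932 ⇒ V=18.0370 exercise | (k=5,j=2): S=120.1436, (K−S)⁺=5.5164, hold=5.8251 ⇒ V=5.8251 continue | (k=5,j=3): S=134.1208, (K−S)⁺=0.0000, hold=0.0000 ⇒ V=0.0000 continue | (k=5,j=4): S=149.7241, (K−S)⁺=0.0000, hold=0.0000 ⇒ V=0.0000 continue | (k=5,j=5): S=167.1426, (K−S)⁺=0.0000, hold=0.0000 ⇒ V=0.0000 continue  boundary S*=107.6230
step 4: (k=4,j=0): S=101.8609, (K−S)⁺=23.7991, hold=23.4554 ⇒ V=23.7991 exercise | (k=4,j=1): S=113.7111, (K−S)⁺=11.9489, hold=11.7625 ⇒ V=11.9489 exercise | (k=4,j=2): S=126.9400, (K−S)⁺=0.0000, hold=2.8398 ⇒ V=2.8398 continue | (k=4,j=3): S=141.7079, (K−S)⁺=0.0000, hold=0.0000 ⇒ V=0.0000 continue | (k=4,j=4): S=158.1938, (K−S)⁺=0.0000, hold=0.0000 ⇒ V=0.0000 continue  boundary S*=113.7111
step 3: (k=3,j=0): S=107.6230, (K−S)⁺=18.0370, hold=17.6932 ⇒ V=18.0370 exercise | (k=3,j=1): S=120.1436, (K−S)⁺=5.5164, hold=7.2728 ⇒ V=7.2728 continue | (k=3,j=2): S=134.1208, (K−S)⁺=0.0000, hold=1.3844 ⇒ V=1.3844 continue | (k=3,j=3): S=149.7241, (K−S)⁺=0.0000, hold=0.0000 ⇒ V=0.0000 continue  boundary S*=107.6230
step 2: (k=2,j=0): S=113.7111, (K−S)⁺=11.9489, hold=12.5005 ⇒ V=12.5005 continue | (k=2,j=1): S=126.9400, (K−S)⁺=0.0000, hold=4.2512 ⇒ V=4.2512 continue | (k=2,j=2): S=141.7079, (K−S)⁺=0.0000, hold=0.6749 ⇒ V=0.6749 continue  boundary S*=-
step 1: (k=1,j=0): S=120.1436, (K−S)⁺=5.5164, hold=8.2612 ⇒ V=8.2612 continue | (k=1,j=1): S=134.1208, (K−S)⁺=0.0000, hold=2.4165 ⇒ V=2.4165 continue  boundary S*=-
step 0: (k=0,j=0): S=126.9400, (K−S)⁺=0.0000, hold=5.2592 ⇒ V=5.2592 continue  boundary S*=-

price = 5.2592
boundary = - - - 107.6230 113.7111 107.6230
tree:
5.2592
8.2612 2.4165
12.5005 4.2512 0.6749
18.0370 7.2728 1.3844 0.0000
23.7991 11.9489 2.8398 0.0000 0.0000
29.2527 18.0370 5.8251 0.0000 0.0000 0.0000
34.4144 23.7991 11.9489 0.0000 0.0000 0.0000 0.0000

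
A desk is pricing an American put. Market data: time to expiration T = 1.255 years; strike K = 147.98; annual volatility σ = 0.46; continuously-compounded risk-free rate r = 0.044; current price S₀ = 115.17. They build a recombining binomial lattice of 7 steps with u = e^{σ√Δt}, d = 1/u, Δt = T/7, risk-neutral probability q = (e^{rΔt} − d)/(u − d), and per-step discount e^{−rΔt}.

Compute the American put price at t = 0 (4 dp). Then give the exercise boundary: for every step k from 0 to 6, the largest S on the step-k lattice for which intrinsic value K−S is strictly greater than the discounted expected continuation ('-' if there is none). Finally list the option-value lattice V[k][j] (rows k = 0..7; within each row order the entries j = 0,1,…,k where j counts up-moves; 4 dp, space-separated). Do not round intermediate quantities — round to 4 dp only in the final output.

price = 42.1817
boundary = - - 78.0119 64.2054 78.0119 94.7873 115.1700
tree:
42.1817
55.2696 28.2295
69.9681 39.7329 15.8179
83.7746 53.9226 24.5054 6.3522
95.1376 69.9681 36.8544 11.0839 1.1586
104.4896 83.7746 53.1927 19.1718 2.2103 0.0000
112.1865 95.1376 69.9681 32.8100 4.2167 0.0000 0.0000
118.5212 104.4896 83.7746 53.1927 8.0443 0.0000 0.0000 0.0000

Δt=0.17929, u=1.21504, d=0.82302, q=0.47166, disc=e^(-rΔt)=0.99214
k=7 terminal: V=max(K-S,0) → 118.5212 104.4896 83.7746 53.1927 8.0443 0.0000 0.0000 0.0000
k=6: j=0 S=35.7935 intr=112.1865 cont=111.0237 V=112.1865[EX]; j=1 S=52.8424 intr=95.1376 cont=93.9748 V=95.1376[EX]; j=2 S=78.0119 intr=69.9681 cont=68.8053 V=69.9681[EX]; j=3 S=115.1700 intr=32.8100 cont=31.6472 V=32.8100[EX]; j=4 S=170.0270 intr=0.0000 cont=4.2167 V=4.2167[hold]; j=5 S=251.0130 intr=0.0000 cont=0.0000 V=0.0000[hold]; j=6 S=370.5737 intr=0.0000 cont=0.0000 V=0.0000[hold]  S*(6)=115.1700
k=5: j=0 S=43.4904 intr=104.4896 cont=103.3269 V=104.4896[EX]; j=1 S=64.2054 intr=83.7746 cont=82.6118 V=83.7746[EX]; j=2 S=94.7873 intr=53.1927 cont=52.0299 V=53.1927[EX]; j=3 S=139.9357 intr=8.0443 cont=19.1718 V=19.1718[hold]; j=4 S=206.5889 intr=0.0000 cont=2.2103 V=2.2103[hold]; j=5 S=304.9899 intr=0.0000 cont=0.0000 V=0.0000[hold]  S*(5)=94.7873
k=4: j=0 S=52.8424 intr=95.1376 cont=93.9748 V=95.1376[EX]; j=1 S=78.0119 intr=69.9681 cont=68.8053 V=69.9681[EX]; j=2 S=115.1700 intr=32.8100 cont=36.8544 V=36.8544[hold]; j=3 S=170.0270 intr=0.0000 cont=11.0839 V=11.0839[hold]; j=4 S=251.0130 intr=0.0000 cont=1.1586 V=1.1586[hold]  S*(4)=78.0119
k=3: j=0 S=64.2054 intr=83.7746 cont=82.6118 V=83.7746[EX]; j=1 S=94.7873 intr=53.1927 cont=53.9226 V=53.9226[hold]; j=2 S=139.9357 intr=8.0443 cont=24.5054 V=24.5054[hold]; j=3 S=206.5889 intr=0.0000 cont=6.3522 V=6.3522[hold]  S*(3)=64.2054
k=2: j=0 S=78.0119 intr=69.9681 cont=69.1469 V=69.9681[EX]; j=1 S=115.1700 intr=32.8100 cont=39.7329 V=39.7329[hold]; j=2 S=170.0270 intr=0.0000 cont=15.8179 V=15.8179[hold]  S*(2)=78.0119
k=1: j=0 S=94.7873 intr=53.1927 cont=55.2696 V=55.2696[hold]; j=1 S=139.9357 intr=8.0443 cont=28.2295 V=28.2295[hold]  S*(1)=-
k=0: j=0 S=115.1700 intr=32.8100 cont=42.1817 V=42.1817[hold]  S*(0)=-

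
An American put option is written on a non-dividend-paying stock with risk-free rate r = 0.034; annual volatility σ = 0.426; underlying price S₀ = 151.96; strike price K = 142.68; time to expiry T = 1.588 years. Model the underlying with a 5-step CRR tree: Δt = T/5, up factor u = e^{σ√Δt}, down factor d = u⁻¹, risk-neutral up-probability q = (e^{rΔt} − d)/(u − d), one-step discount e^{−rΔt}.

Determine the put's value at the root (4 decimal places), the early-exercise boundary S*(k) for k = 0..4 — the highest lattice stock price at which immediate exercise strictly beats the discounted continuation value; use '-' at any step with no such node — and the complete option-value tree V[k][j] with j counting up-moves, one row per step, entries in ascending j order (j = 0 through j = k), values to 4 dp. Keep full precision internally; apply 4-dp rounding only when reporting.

price = 24.7307
boundary = - - - 73.9499 94.0159
tree:
24.7307
36.1192 12.0844
50.9525 19.7393 3.4776
68.7301 31.5012 6.5422 0.0000
84.5134 48.6641 12.3074 0.0000 0.0000
96.9281 68.7301 23.1532 0.0000 0.0000 0.0000

Δt=0.31760, u=1.27135, d=0.78657, q=0.46266, disc=e^(-rΔt)=0.98926
k=5 terminal: V=max(K-S,0) → 96.9281 68.7301 23.1532 0.0000 0.0000 0.0000
k=4: j=0 S=58.1666 intr=84.5134 cont=82.9810 V=84.5134[EX]; j=1 S=94.0159 intr=48.6641 cont=47.1317 V=48.6641[EX]; j=2 S=151.9600 intr=0.0000 cont=12.3074 V=12.3074[hold]; j=3 S=245.6163 intr=0.0000 cont=0.0000 V=0.0000[hold]; j=4 S=396.9950 intr=0.0000 cont=0.0000 V=0.0000[hold]  S*(4)=94.0159
k=3: j=0 S=73.9499 intr=68.7301 cont=67.1977 V=68.7301[EX]; j=1 S=119.5268 intr=23.1532 cont=31.5012 V=31.5012[hold]; j=2 S=193.1938 intr=0.0000 cont=6.5422 V=6.5422[hold]; j=3 S=312.2634 intr=0.0000 cont=0.0000 V=0.0000[hold]  S*(3)=73.9499
k=2: j=0 S=94.0159 intr=48.6641 cont=50.9525 V=50.9525[hold]; j=1 S=151.9600 intr=0.0000 cont=19.7393 V=19.7393[hold]; j=2 S=245.6163 intr=0.0000 cont=3.4776 V=3.4776[hold]  S*(2)=-
k=1: j=0 S=119.5268 intr=23.1532 cont=36.1192 V=36.1192[hold]; j=1 S=193.1938 intr=0.0000 cont=12.0844 V=12.0844[hold]  S*(1)=-
k=0: j=0 S=151.9600 intr=0.0000 cont=24.7307 V=24.7307[hold]  S*(0)=-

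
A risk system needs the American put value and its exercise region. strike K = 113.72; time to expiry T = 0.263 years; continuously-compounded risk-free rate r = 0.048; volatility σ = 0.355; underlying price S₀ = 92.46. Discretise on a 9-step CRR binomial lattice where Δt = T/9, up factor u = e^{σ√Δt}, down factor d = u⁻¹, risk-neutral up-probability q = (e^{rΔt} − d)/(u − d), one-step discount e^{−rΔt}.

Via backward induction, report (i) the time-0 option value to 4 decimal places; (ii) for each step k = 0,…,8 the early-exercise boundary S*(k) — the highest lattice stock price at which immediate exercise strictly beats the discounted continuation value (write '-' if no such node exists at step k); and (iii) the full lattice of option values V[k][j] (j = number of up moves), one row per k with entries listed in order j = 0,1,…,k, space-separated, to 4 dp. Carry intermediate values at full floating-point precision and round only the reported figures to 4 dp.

price = 21.7655
boundary = - 87.0159 81.8923 87.0159 81.8923 87.0159 92.4600 98.2447 104.3914
tree:
21.7655
26.7041 16.8167
31.8277 21.5255 12.0869
36.6496 26.7041 16.3325 7.8137
41.1875 31.8277 21.2980 11.3409 4.2573
45.4583 36.6496 26.7041 15.8736 6.7744 1.7156
49.4776 41.1875 31.8277 21.2600 10.4537 3.0607 0.3558
53.2603 45.4583 36.6496 26.7041 15.4753 5.3887 0.7075 0.0000
56.8202 49.4776 41.1875 31.8277 21.2600 9.3286 1.4068 0.0000 0.0000
60.1705 53.2603 45.4583 36.6496 26.7041 15.4753 2.7974 0.0000 0.0000 0.0000

Δt=0.02922  u=1.06256  d=0.94112  q=0.49639  discount=0.99860
step 9 (expiry): payoffs max(K−S,0) = 60.1705 53.2603 45.4583 36.6496 26.7041 15.4753 2.7974 0.0000 0.0000 0.0000
step 8: (k=8,j=0): S=56.8998, (K−S)⁺=56.8202, hold=56.6608 ⇒ V=56.8202 exercise | (k=8,j=1): S=64.2424, (K−S)⁺=49.4776, hold=49.3182 ⇒ V=49.4776 exercise | (k=8,j=2): S=72.5325, (K−S)⁺=41.1875, hold=41.0281 ⇒ V=41.1875 exercise | (k=8,j=3): S=81.8923, (K−S)⁺=31.8277, hold=31.6683 ⇒ V=31.8277 exercise | (k=8,j=4): S=92.4600, (K−S)⁺=21.2600, hold=21.1006 ⇒ V=21.2600 exercise | (k=8,j=5): S=104.3914, (K−S)⁺=9.3286, hold=9.1692 ⇒ V=9.3286 exercise | (k=8,j=6): S=117.8624, (K−S)⁺=0.0000, hold=1.4068 ⇒ V=1.4068 continue | (k=8,j=7): S=133.0718, (K−S)⁺=0.0000, hold=0.0000 ⇒ V=0.0000 continue | (k=8,j=8): S=150.2439, (K−S)⁺=0.0000, hold=0.0000 ⇒ V=0.0000 continue  boundary S*=104.3914
step 7: (k=7,j=0): S=60.4597, (K−S)⁺=53.2603, hold=53.1009 ⇒ V=53.2603 exercise | (k=7,j=1): S=68.2617, (K−S)⁺=45.4583, hold=45.2989 ⇒ V=45.4583 exercise | (k=7,j=2): S=77.0704, (K−S)⁺=36.6496, hold=36.4902 ⇒ V=36.6496 exercise | (k=7,j=3): S=87.0159, (K−S)⁺=26.7041, hold=26.5447 ⇒ V=26.7041 exercise | (k=7,j=4): S=98.2447, (K−S)⁺=15.4753, hold=15.3159 ⇒ V=15.4753 exercise | (k=7,j=5): S=110.9226, (K−S)⁺=2.7974, hold=5.3887 ⇒ V=5.3887 continue | (k=7,j=6): S=125.2365, (K−S)⁺=0.0000, hold=0.7075 ⇒ V=0.7075 continue | (k=7,j=7): S=141.3974, (K−S)⁺=0.0000, hold=0.0000 ⇒ V=0.0000 continue  boundary S*=98.2447
step 6: (k=6,j=0): S=64.2424, (K−S)⁺=49.4776, hold=49.3182 ⇒ V=49.4776 exercise | (k=6,j=1): S=72.5325, (K−S)⁺=41.1875, hold=41.0281 ⇒ V=41.1875 exercise | (k=6,j=2): S=81.8923, (K−S)⁺=31.8277, hold=31.6683 ⇒ V=31.8277 exercise | (k=6,j=3): S=92.4600, (K−S)⁺=21.2600, hold=21.1006 ⇒ V=21.2600 exercise | (k=6,j=4): S=104.3914, (K−S)⁺=9.3286, hold=10.4537 ⇒ V=10.4537 continue | (k=6,j=5): S=117.8624, (K−S)⁺=0.0000, hold=3.0607 ⇒ V=3.0607 continue | (k=6,j=6): S=133.0718, (K−S)⁺=0.0000, hold=0.3558 ⇒ V=0.3558 continue  boundary S*=92.4600
step 5: (k=5,j=0): S=68.2617, (K−S)⁺=45.4583, hold=45.2989 ⇒ V=45.4583 exercise | (k=5,j=1): S=77.0704, (K−S)⁺=36.6496, hold=36.4902 ⇒ V=36.6496 exercise | (k=5,j=2): S=87.0159, (K−S)⁺=26.7041, hold=26.5447 ⇒ V=26.7041 exercise | (k=5,j=3): S=98.2447, (K−S)⁺=15.4753, hold=15.8736 ⇒ V=15.8736 continue | (k=5,j=4): S=110.9226, (K−S)⁺=2.7974, hold=6.7744 ⇒ V=6.7744 continue | (k=5,j=5): S=125.2365, (K−S)⁺=0.0000, hold=1.7156 ⇒ V=1.7156 continue  boundary S*=87.0159
step 4: (k=4,j=0): S=72.5325, (K−S)⁺=41.1875, hold=41.0281 ⇒ V=41.1875 exercise | (k=4,j=1): S=81.8923, (K−S)⁺=31.8277, hold=31.6683 ⇒ V=31.8277 exercise | (k=4,j=2): S=92.4600, (K−S)⁺=21.2600, hold=21.2980 ⇒ V=21.2980 continue | (k=4,j=3): S=104.3914, (K−S)⁺=9.3286, hold=11.3409 ⇒ V=11.3409 continue | (k=4,j=4): S=117.8624, (K−S)⁺=0.0000, hold=4.2573 ⇒ V=4.2573 continue  boundary S*=81.8923
step 3: (k=3,j=0): S=77.0704, (K−S)⁺=36.6496, hold=36.4902 ⇒ V=36.6496 exercise | (k=3,j=1): S=87.0159, (K−S)⁺=26.7041, hold=26.5636 ⇒ V=26.7041 exercise | (k=3,j=2): S=98.2447, (K−S)⁺=15.4753, hold=16.3325 ⇒ V=16.3325 continue | (k=3,j=3): S=110.9226, (K−S)⁺=2.7974, hold=7.8137 ⇒ V=7.8137 continue  boundary S*=87.0159
step 2: (k=2,j=0): S=81.8923, (K−S)⁺=31.8277, hold=31.6683 ⇒ V=31.8277 exercise | (k=2,j=1): S=92.4600, (K−S)⁺=21.2600, hold=21.5255 ⇒ V=21.5255 continue | (k=2,j=2): S=104.3914, (K−S)⁺=9.3286, hold=12.0869 ⇒ V=12.0869 continue  boundary S*=81.8923
step 1: (k=1,j=0): S=87.0159, (K−S)⁺=26.7041, hold=26.6763 ⇒ V=26.7041 exercise | (k=1,j=1): S=98.2447, (K−S)⁺=15.4753, hold=16.8167 ⇒ V=16.8167 continue  boundary S*=87.0159
step 0: (k=0,j=0): S=92.4600, (K−S)⁺=21.2600, hold=21.7655 ⇒ V=21.7655 continue  boundary S*=-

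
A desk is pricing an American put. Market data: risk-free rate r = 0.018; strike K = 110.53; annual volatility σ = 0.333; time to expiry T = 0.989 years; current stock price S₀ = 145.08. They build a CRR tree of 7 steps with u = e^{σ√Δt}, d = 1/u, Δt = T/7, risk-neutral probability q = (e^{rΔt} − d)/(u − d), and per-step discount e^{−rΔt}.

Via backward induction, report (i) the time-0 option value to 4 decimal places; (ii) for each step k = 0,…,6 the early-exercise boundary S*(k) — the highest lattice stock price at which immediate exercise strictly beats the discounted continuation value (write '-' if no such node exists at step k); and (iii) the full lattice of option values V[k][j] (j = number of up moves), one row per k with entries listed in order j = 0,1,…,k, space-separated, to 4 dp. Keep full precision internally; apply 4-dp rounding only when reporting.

price = 4.7085
boundary = - - - - - 77.5905 87.9364
tree:
4.7085
7.3657 1.8421
11.2621 3.1650 0.4124
16.7411 5.3600 0.7933 0.0000
24.0201 8.9095 1.5263 0.0000 0.0000
32.9395 14.4423 2.9363 0.0000 0.0000 0.0000
42.0681 22.5936 5.6492 0.0000 0.0000 0.0000 0.0000
50.1227 32.9395 10.8683 0.0000 0.0000 0.0000 0.0000 0.0000

Δt=0.14129, u=1.13334, d=0.88235, q=0.47889, disc=e^(-rΔt)=0.99746
k=7 terminal: V=max(K-S,0) → 50.1227 32.9395 10.8683 0.0000 0.0000 0.0000 0.0000 0.0000
k=6: j=0 S=68.4619 intr=42.0681 cont=41.7874 V=42.0681[EX]; j=1 S=87.9364 intr=22.5936 cont=22.3129 V=22.5936[EX]; j=2 S=112.9505 intr=0.0000 cont=5.6492 V=5.6492[hold]; j=3 S=145.0800 intr=0.0000 cont=0.0000 V=0.0000[hold]; j=4 S=186.3490 intr=0.0000 cont=0.0000 V=0.0000[hold]; j=5 S=239.3573 intr=0.0000 cont=0.0000 V=0.0000[hold]; j=6 S=307.4441 intr=0.0000 cont=0.0000 V=0.0000[hold]  S*(6)=87.9364
k=5: j=0 S=77.5905 intr=32.9395 cont=32.6587 V=32.9395[EX]; j=1 S=99.6617 intr=10.8683 cont=14.4423 V=14.4423[hold]; j=2 S=128.0111 intr=0.0000 cont=2.9363 V=2.9363[hold]; j=3 S=164.4248 intr=0.0000 cont=0.0000 V=0.0000[hold]; j=4 S=211.1966 intr=0.0000 cont=0.0000 V=0.0000[hold]; j=5 S=271.2729 intr=0.0000 cont=0.0000 V=0.0000[hold]  S*(5)=77.5905
k=4: j=0 S=87.9364 intr=22.5936 cont=24.0201 V=24.0201[hold]; j=1 S=112.9505 intr=0.0000 cont=8.9095 V=8.9095[hold]; j=2 S=145.0800 intr=0.0000 cont=1.5263 V=1.5263[hold]; j=3 S=186.3490 intr=0.0000 cont=0.0000 V=0.0000[hold]; j=4 S=239.3573 intr=0.0000 cont=0.0000 V=0.0000[hold]  S*(4)=-
k=3: j=0 S=99.6617 intr=10.8683 cont=16.7411 V=16.7411[hold]; j=1 S=128.0111 intr=0.0000 cont=5.3600 V=5.3600[hold]; j=2 S=164.4248 intr=0.0000 cont=0.7933 V=0.7933[hold]; j=3 S=211.1966 intr=0.0000 cont=0.0000 V=0.0000[hold]  S*(3)=-
k=2: j=0 S=112.9505 intr=0.0000 cont=11.2621 V=11.2621[hold]; j=1 S=145.0800 intr=0.0000 cont=3.1650 V=3.1650[hold]; j=2 S=186.3490 intr=0.0000 cont=0.4124 V=0.4124[hold]  S*(2)=-
k=1: j=0 S=128.0111 intr=0.0000 cont=7.3657 V=7.3657[hold]; j=1 S=164.4248 intr=0.0000 cont=1.8421 V=1.8421[hold]  S*(1)=-
k=0: j=0 S=145.0800 intr=0.0000 cont=4.7085 V=4.7085[hold]  S*(0)=-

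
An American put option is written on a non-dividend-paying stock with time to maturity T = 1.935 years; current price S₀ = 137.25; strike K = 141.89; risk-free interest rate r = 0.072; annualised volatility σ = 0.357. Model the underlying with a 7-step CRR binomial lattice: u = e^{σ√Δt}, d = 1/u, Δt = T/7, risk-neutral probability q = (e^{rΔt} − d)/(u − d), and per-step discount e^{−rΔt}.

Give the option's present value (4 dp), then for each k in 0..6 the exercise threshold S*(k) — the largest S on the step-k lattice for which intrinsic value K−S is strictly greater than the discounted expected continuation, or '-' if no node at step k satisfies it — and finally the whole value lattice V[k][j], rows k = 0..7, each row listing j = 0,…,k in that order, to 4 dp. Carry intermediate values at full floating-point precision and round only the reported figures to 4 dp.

price = 22.3493
boundary = - - 94.2931 78.1563 94.2931 78.1563 94.2931
tree:
22.3493
33.1667 12.6945
47.5969 20.4205 5.6690
63.7337 31.8060 10.1355 1.5413
77.1090 47.5969 17.6798 3.1857 0.0000
88.1953 63.7337 29.7851 6.5845 0.0000 0.0000
97.3844 77.1090 47.5969 13.6092 0.0000 0.0000 0.0000
105.0008 88.1953 63.7337 28.1283 0.0000 0.0000 0.0000 0.0000

params: Δt=0.27643 u=1.20647 d=0.82886 q=0.50645 e^(-rΔt)=0.98029
t_7 payoffs: 105.0008 88.1953 63.7337 28.1283 0.0000 0.0000 0.0000 0.0000
t_6: node(6,0) S=44.5056 payoff=97.3844 vs cont=94.5883 → 97.3844 [stop]  node(6,1) S=64.7810 payoff=77.1090 vs cont=74.3129 → 77.1090 [stop]  node(6,2) S=94.2931 payoff=47.5969 vs cont=44.8008 → 47.5969 [stop]  node(6,3) S=137.2500 payoff=4.6400 vs cont=13.6092 → 13.6092 [wait]  node(6,4) S=199.7767 payoff=0.0000 vs cont=0.0000 → 0.0000 [wait]  node(6,5) S=290.7885 payoff=0.0000 vs cont=0.0000 → 0.0000 [wait]  node(6,6) S=423.2623 payoff=0.0000 vs cont=0.0000 → 0.0000 [wait]  ⇒ S*(6)=94.2931
t_5: node(5,0) S=53.6947 payoff=88.1953 vs cont=85.3992 → 88.1953 [stop]  node(5,1) S=78.1563 payoff=63.7337 vs cont=60.9377 → 63.7337 [stop]  node(5,2) S=113.7617 payoff=28.1283 vs cont=29.7851 → 29.7851 [wait]  node(5,3) S=165.5879 payoff=0.0000 vs cont=6.5845 → 6.5845 [wait]  node(5,4) S=241.0244 payoff=0.0000 vs cont=0.0000 → 0.0000 [wait]  node(5,5) S=350.8273 payoff=0.0000 vs cont=0.0000 → 0.0000 [wait]  ⇒ S*(5)=78.1563
t_4: node(4,0) S=64.7810 payoff=77.1090 vs cont=74.3129 → 77.1090 [stop]  node(4,1) S=94.2931 payoff=47.5969 vs cont=45.6234 → 47.5969 [stop]  node(4,2) S=137.2500 payoff=4.6400 vs cont=17.6798 → 17.6798 [wait]  node(4,3) S=199.7767 payoff=0.0000 vs cont=3.1857 → 3.1857 [wait]  node(4,4) S=290.7885 payoff=0.0000 vs cont=0.0000 → 0.0000 [wait]  ⇒ S*(4)=94.2931
t_3: node(3,0) S=78.1563 payoff=63.7337 vs cont=60.9377 → 63.7337 [stop]  node(3,1) S=113.7617 payoff=28.1283 vs cont=31.8060 → 31.8060 [wait]  node(3,2) S=165.5879 payoff=0.0000 vs cont=10.1355 → 10.1355 [wait]  node(3,3) S=241.0244 payoff=0.0000 vs cont=1.5413 → 1.5413 [wait]  ⇒ S*(3)=78.1563
t_2: node(2,0) S=94.2931 payoff=47.5969 vs cont=46.6267 → 47.5969 [stop]  node(2,1) S=137.2500 payoff=4.6400 vs cont=20.4205 → 20.4205 [wait]  node(2,2) S=199.7767 payoff=0.0000 vs cont=5.6690 → 5.6690 [wait]  ⇒ S*(2)=94.2931
t_1: node(1,0) S=113.7617 payoff=28.1283 vs cont=33.1667 → 33.1667 [wait]  node(1,1) S=165.5879 payoff=0.0000 vs cont=12.6945 → 12.6945 [wait]  ⇒ S*(1)=-
t_0: node(0,0) S=137.2500 payoff=4.6400 vs cont=22.3493 → 22.3493 [wait]  ⇒ S*(0)=-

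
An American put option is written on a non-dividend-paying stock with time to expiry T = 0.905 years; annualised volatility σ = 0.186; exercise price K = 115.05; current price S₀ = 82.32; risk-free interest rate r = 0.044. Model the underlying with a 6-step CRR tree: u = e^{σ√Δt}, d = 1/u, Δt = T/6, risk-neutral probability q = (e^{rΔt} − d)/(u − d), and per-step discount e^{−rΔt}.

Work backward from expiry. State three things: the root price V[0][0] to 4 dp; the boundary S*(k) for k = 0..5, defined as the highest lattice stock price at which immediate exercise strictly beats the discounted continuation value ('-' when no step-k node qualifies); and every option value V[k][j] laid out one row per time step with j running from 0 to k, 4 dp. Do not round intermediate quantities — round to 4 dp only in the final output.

params: Δt=0.15083 u=1.07491 d=0.93031 q=0.52800 e^(-rΔt)=0.99339
t_6 payoffs: 61.6831 53.3882 43.8039 32.7300 19.9348 5.1508 0.0000
t_5: node(5,0) S=57.3646 payoff=57.6854 vs cont=56.9244 → 57.6854 [stop]  node(5,1) S=66.2809 payoff=48.7691 vs cont=48.0081 → 48.7691 [stop]  node(5,2) S=76.5831 payoff=38.4669 vs cont=37.7059 → 38.4669 [stop]  node(5,3) S=88.4866 payoff=26.5634 vs cont=25.8024 → 26.5634 [stop]  node(5,4) S=102.2403 payoff=12.8097 vs cont=12.0487 → 12.8097 [stop]  node(5,5) S=118.1318 payoff=0.0000 vs cont=2.4151 → 2.4151 [wait]  ⇒ S*(5)=102.2403
t_4: node(4,0) S=61.6618 payoff=53.3882 vs cont=52.6272 → 53.3882 [stop]  node(4,1) S=71.2461 payoff=43.8039 vs cont=43.0429 → 43.8039 [stop]  node(4,2) S=82.3200 payoff=32.7300 vs cont=31.9690 → 32.7300 [stop]  node(4,3) S=95.1152 payoff=19.9348 vs cont=19.1738 → 19.9348 [stop]  node(4,4) S=109.8992 payoff=5.1508 vs cont=7.2729 → 7.2729 [wait]  ⇒ S*(4)=95.1152
t_3: node(3,0) S=66.2809 payoff=48.7691 vs cont=48.0081 → 48.7691 [stop]  node(3,1) S=76.5831 payoff=38.4669 vs cont=37.7059 → 38.4669 [stop]  node(3,2) S=88.4866 payoff=26.5634 vs cont=25.8024 → 26.5634 [stop]  node(3,3) S=102.2403 payoff=12.8097 vs cont=13.1617 → 13.1617 [wait]  ⇒ S*(3)=88.4866
t_2: node(2,0) S=71.2461 payoff=43.8039 vs cont=43.0429 → 43.8039 [stop]  node(2,1) S=82.3200 payoff=32.7300 vs cont=31.9690 → 32.7300 [stop]  node(2,2) S=95.1152 payoff=19.9348 vs cont=19.3584 → 19.9348 [stop]  ⇒ S*(2)=95.1152
t_1: node(1,0) S=76.5831 payoff=38.4669 vs cont=37.7059 → 38.4669 [stop]  node(1,1) S=88.4866 payoff=26.5634 vs cont=25.8024 → 26.5634 [stop]  ⇒ S*(1)=88.4866
t_0: node(0,0) S=82.3200 payoff=32.7300 vs cont=31.9690 → 32.7300 [stop]  ⇒ S*(0)=82.3200

price = 32.7300
boundary = 82.3200 88.4866 95.1152 88.4866 95.1152 102.2403
tree:
32.7300
38.4669 26.5634
43.8039 32.7300 19.9348
48.7691 38.4669 26.5634 13.1617
53.3882 43.8039 32.7300 19.9348 7.2729
57.6854 48.7691 38.4669 26.5634 12.8097 2.4151
61.6831 53.3882 43.8039 32.7300 19.9348 5.1508 0.0000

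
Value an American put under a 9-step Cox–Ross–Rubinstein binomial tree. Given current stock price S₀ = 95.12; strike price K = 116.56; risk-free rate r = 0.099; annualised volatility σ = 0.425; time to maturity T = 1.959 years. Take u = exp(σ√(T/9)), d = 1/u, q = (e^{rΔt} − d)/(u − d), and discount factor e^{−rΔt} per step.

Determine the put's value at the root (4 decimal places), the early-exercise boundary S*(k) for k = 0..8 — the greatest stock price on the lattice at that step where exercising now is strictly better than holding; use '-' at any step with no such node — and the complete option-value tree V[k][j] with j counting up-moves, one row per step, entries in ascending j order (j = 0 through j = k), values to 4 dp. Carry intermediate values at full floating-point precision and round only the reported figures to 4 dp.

price = 27.6493
boundary = - - 63.9802 78.0115 63.9802 78.0115 63.9802 78.0115 95.1200
tree:
27.6493
38.7064 18.0103
52.5798 26.7856 10.1910
64.0874 38.5485 16.4181 4.5306
73.5252 52.5798 25.6458 8.0869 1.2424
81.2656 64.0874 38.5485 14.1127 2.5329 0.0319
87.6137 73.5252 52.5798 23.8706 5.1628 0.0658 0.0000
92.8200 81.2656 64.0874 38.5485 10.5219 0.1359 0.0000 0.0000
97.0899 87.6137 73.5252 52.5798 21.4400 0.2807 0.0000 0.0000 0.0000
100.5919 92.8200 81.2656 64.0874 38.5485 0.5795 0.0000 0.0000 0.0000 0.0000

Δt=0.21767, u=1.21931, d=0.82014, q=0.50516, disc=e^(-rΔt)=0.97868
k=9 terminal: V=max(K-S,0) → 100.5919 92.8200 81.2656 64.0874 38.5485 0.5795 0.0000 0.0000 0.0000 0.0000
k=8: j=0 S=19.4701 intr=97.0899 cont=94.6051 V=97.0899[EX]; j=1 S=28.9463 intr=87.6137 cont=85.1288 V=87.6137[EX]; j=2 S=43.0348 intr=73.5252 cont=71.0404 V=73.5252[EX]; j=3 S=63.9802 intr=52.5798 cont=50.0949 V=52.5798[EX]; j=4 S=95.1200 intr=21.4400 cont=18.9551 V=21.4400[EX]; j=5 S=141.4158 intr=0.0000 cont=0.2807 V=0.2807[hold]; j=6 S=210.2443 intr=0.0000 cont=0.0000 V=0.0000[hold]; j=7 S=312.5722 intr=0.0000 cont=0.0000 V=0.0000[hold]; j=8 S=464.7042 intr=0.0000 cont=0.0000 V=0.0000[hold]  S*(8)=95.1200
k=7: j=0 S=23.7400 intr=92.8200 cont=90.3351 V=92.8200[EX]; j=1 S=35.2944 intr=81.2656 cont=78.7807 V=81.2656[EX]; j=2 S=52.4726 intr=64.0874 cont=61.6025 V=64.0874[EX]; j=3 S=78.0115 intr=38.5485 cont=36.0636 V=38.5485[EX]; j=4 S=115.9805 intr=0.5795 cont=10.5219 V=10.5219[hold]; j=5 S=172.4293 intr=0.0000 cont=0.1359 V=0.1359[hold]; j=6 S=256.3524 intr=0.0000 cont=0.0000 V=0.0000[hold]; j=7 S=381.1216 intr=0.0000 cont=0.0000 V=0.0000[hold]  S*(7)=78.0115
k=6: j=0 S=28.9463 intr=87.6137 cont=85.1288 V=87.6137[EX]; j=1 S=43.0348 intr=73.5252 cont=71.0404 V=73.5252[EX]; j=2 S=63.9802 intr=52.5798 cont=50.0949 V=52.5798[EX]; j=3 S=95.1200 intr=21.4400 cont=23.8706 V=23.8706[hold]; j=4 S=141.4158 intr=0.0000 cont=5.1628 V=5.1628[hold]; j=5 S=210.2443 intr=0.0000 cont=0.0658 V=0.0658[hold]; j=6 S=312.5722 intr=0.0000 cont=0.0000 V=0.0000[hold]  S*(6)=63.9802
k=5: j=0 S=35.2944 intr=81.2656 cont=78.7807 V=81.2656[EX]; j=1 S=52.4726 intr=64.0874 cont=61.6025 V=64.0874[EX]; j=2 S=78.0115 intr=38.5485 cont=37.2652 V=38.5485[EX]; j=3 S=115.9805 intr=0.5795 cont=14.1127 V=14.1127[hold]; j=4 S=172.4293 intr=0.0000 cont=2.5329 V=2.5329[hold]; j=5 S=256.3524 intr=0.0000 cont=0.0319 V=0.0319[hold]  S*(5)=78.0115
k=4: j=0 S=43.0348 intr=73.5252 cont=71.0404 V=73.5252[EX]; j=1 S=63.9802 intr=52.5798 cont=50.0949 V=52.5798[EX]; j=2 S=95.1200 intr=21.4400 cont=25.6458 V=25.6458[hold]; j=3 S=141.4158 intr=0.0000 cont=8.0869 V=8.0869[hold]; j=4 S=210.2443 intr=0.0000 cont=1.2424 V=1.2424[hold]  S*(4)=63.9802
k=3: j=0 S=52.4726 intr=64.0874 cont=61.6025 V=64.0874[EX]; j=1 S=78.0115 intr=38.5485 cont=38.1429 V=38.5485[EX]; j=2 S=115.9805 intr=0.5795 cont=16.4181 V=16.4181[hold]; j=3 S=172.4293 intr=0.0000 cont=4.5306 V=4.5306[hold]  S*(3)=78.0115
k=2: j=0 S=63.9802 intr=52.5798 cont=50.0949 V=52.5798[EX]; j=1 S=95.1200 intr=21.4400 cont=26.7856 V=26.7856[hold]; j=2 S=141.4158 intr=0.0000 cont=10.1910 V=10.1910[hold]  S*(2)=63.9802
k=1: j=0 S=78.0115 intr=38.5485 cont=38.7064 V=38.7064[hold]; j=1 S=115.9805 intr=0.5795 cont=18.0103 V=18.0103[hold]  S*(1)=-
k=0: j=0 S=95.1200 intr=21.4400 cont=27.6493 V=27.6493[hold]  S*(0)=-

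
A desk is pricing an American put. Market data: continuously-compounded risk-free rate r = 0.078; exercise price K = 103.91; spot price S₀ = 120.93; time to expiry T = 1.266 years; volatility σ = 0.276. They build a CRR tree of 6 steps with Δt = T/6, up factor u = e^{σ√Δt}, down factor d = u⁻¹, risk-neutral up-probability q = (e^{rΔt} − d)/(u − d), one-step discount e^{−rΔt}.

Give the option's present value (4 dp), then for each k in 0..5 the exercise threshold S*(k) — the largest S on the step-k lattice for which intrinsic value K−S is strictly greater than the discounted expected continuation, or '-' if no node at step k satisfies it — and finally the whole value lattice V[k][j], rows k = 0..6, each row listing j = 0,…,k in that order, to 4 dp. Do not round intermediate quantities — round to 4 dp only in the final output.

Δt=0.21100, u=1.13517, d=0.88093, q=0.53362, disc=e^(-rΔt)=0.98368
k=6 terminal: V=max(K-S,0) → 47.3935 31.0826 10.0643 0.0000 0.0000 0.0000 0.0000
k=5: j=0 S=64.1557 intr=39.7543 cont=38.0582 V=39.7543[EX]; j=1 S=82.6713 intr=21.2387 cont=19.5426 V=21.2387[EX]; j=2 S=106.5306 intr=0.0000 cont=4.6172 V=4.6172[hold]; j=3 S=137.2758 intr=0.0000 cont=0.0000 V=0.0000[hold]; j=4 S=176.8941 intr=0.0000 cont=0.0000 V=0.0000[hold]; j=5 S=227.9466 intr=0.0000 cont=0.0000 V=0.0000[hold]  S*(5)=82.6713
k=4: j=0 S=72.8274 intr=31.0826 cont=29.3864 V=31.0826[EX]; j=1 S=93.8457 intr=10.0643 cont=12.1673 V=12.1673[hold]; j=2 S=120.9300 intr=0.0000 cont=2.1182 V=2.1182[hold]; j=3 S=155.8309 intr=0.0000 cont=0.0000 V=0.0000[hold]; j=4 S=200.8044 intr=0.0000 cont=0.0000 V=0.0000[hold]  S*(4)=72.8274
k=3: j=0 S=82.6713 intr=21.2387 cont=20.6464 V=21.2387[EX]; j=1 S=106.5306 intr=0.0000 cont=6.6939 V=6.6939[hold]; j=2 S=137.2758 intr=0.0000 cont=0.9718 V=0.9718[hold]; j=3 S=176.8941 intr=0.0000 cont=0.0000 V=0.0000[hold]  S*(3)=82.6713
k=2: j=0 S=93.8457 intr=10.0643 cont=13.2573 V=13.2573[hold]; j=1 S=120.9300 intr=0.0000 cont=3.5810 V=3.5810[hold]; j=2 S=155.8309 intr=0.0000 cont=0.4458 V=0.4458[hold]  S*(2)=-
k=1: j=0 S=106.5306 intr=0.0000 cont=7.9618 V=7.9618[hold]; j=1 S=137.2758 intr=0.0000 cont=1.8769 V=1.8769[hold]  S*(1)=-
k=0: j=0 S=120.9300 intr=0.0000 cont=4.6378 V=4.6378[hold]  S*(0)=-

price = 4.6378
boundary = - - - 82.6713 72.8274 82.6713
tree:
4.6378
7.9618 1.8769
13.2573 3.5810 0.4458
21.2387 6.6939 0.9718 0.0000
31.0826 12.1673 2.1182 0.0000 0.0000
39.7543 21.2387 4.6172 0.0000 0.0000 0.0000
47.3935 31.0826 10.0643 0.0000 0.0000 0.0000 0.0000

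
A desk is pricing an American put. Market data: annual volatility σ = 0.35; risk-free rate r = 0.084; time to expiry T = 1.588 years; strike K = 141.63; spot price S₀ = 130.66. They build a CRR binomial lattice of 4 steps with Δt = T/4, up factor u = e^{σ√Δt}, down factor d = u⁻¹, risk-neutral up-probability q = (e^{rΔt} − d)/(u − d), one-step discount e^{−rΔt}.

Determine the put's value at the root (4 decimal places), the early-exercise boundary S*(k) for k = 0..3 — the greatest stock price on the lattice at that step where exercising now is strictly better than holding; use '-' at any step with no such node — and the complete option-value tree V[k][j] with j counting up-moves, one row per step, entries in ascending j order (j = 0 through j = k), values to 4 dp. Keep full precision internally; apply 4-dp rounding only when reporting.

Δt=0.39700  u=1.24673  d=0.80210  q=0.52136  discount=0.96720
step 4 (expiry): payoffs max(K−S,0) = 87.5488 57.5690 10.9700 0.0000 0.0000
step 3: (k=3,j=0): S=67.4250, (K−S)⁺=74.2050, hold=69.5599 ⇒ V=74.2050 exercise | (k=3,j=1): S=104.8018, (K−S)⁺=36.8282, hold=32.1830 ⇒ V=36.8282 exercise | (k=3,j=2): S=162.8983, (K−S)⁺=0.0000, hold=5.0785 ⇒ V=5.0785 continue | (k=3,j=3): S=253.2005, (K−S)⁺=0.0000, hold=0.0000 ⇒ V=0.0000 continue  boundary S*=104.8018
step 2: (k=2,j=0): S=84.0610, (K−S)⁺=57.5690, hold=52.9238 ⇒ V=57.5690 exercise | (k=2,j=1): S=130.6600, (K−S)⁺=10.9700, hold=19.6104 ⇒ V=19.6104 continue | (k=2,j=2): S=203.0910, (K−S)⁺=0.0000, hold=2.3511 ⇒ V=2.3511 continue  boundary S*=84.0610
step 1: (k=1,j=0): S=104.8018, (K−S)⁺=36.8282, hold=36.5400 ⇒ V=36.8282 exercise | (k=1,j=1): S=162.8983, (K−S)⁺=0.0000, hold=10.2641 ⇒ V=10.2641 continue  boundary S*=104.8018
step 0: (k=0,j=0): S=130.6600, (K−S)⁺=10.9700, hold=22.2252 ⇒ V=22.2252 continue  boundary S*=-

price = 22.2252
boundary = - 104.8018 84.0610 104.8018
tree:
22.2252
36.8282 10.2641
57.5690 19.6104 2.3511
74.2050 36.8282 5.0785 0.0000
87.5488 57.5690 10.9700 0.0000 0.0000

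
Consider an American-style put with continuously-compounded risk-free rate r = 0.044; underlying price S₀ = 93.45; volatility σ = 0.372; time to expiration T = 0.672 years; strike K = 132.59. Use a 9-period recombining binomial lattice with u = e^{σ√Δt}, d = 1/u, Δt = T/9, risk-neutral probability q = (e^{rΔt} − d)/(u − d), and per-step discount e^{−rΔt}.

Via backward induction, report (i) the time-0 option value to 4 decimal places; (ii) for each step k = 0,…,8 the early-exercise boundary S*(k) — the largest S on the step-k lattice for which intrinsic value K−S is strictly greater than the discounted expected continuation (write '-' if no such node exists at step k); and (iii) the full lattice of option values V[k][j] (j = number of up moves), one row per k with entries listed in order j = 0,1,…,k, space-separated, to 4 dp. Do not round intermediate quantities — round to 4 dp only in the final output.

Δt=0.07467, u=1.10700, d=0.90335, q=0.49077, disc=e^(-rΔt)=0.99672
k=9 terminal: V=max(K-S,0) → 95.1560 86.7169 76.3753 63.7023 48.1723 29.1413 5.8198 0.0000 0.0000 0.0000
k=8: j=0 S=41.4393 intr=91.1507 cont=90.7159 V=91.1507[EX]; j=1 S=50.7813 intr=81.8087 cont=81.3738 V=81.8087[EX]; j=2 S=62.2294 intr=70.3606 cont=69.9257 V=70.3606[EX]; j=3 S=76.2584 intr=56.3316 cont=55.8968 V=56.3316[EX]; j=4 S=93.4500 intr=39.1400 cont=38.7051 V=39.1400[EX]; j=5 S=114.5173 intr=18.0727 cont=17.6378 V=18.0727[EX]; j=6 S=140.3340 intr=0.0000 cont=2.9539 V=2.9539[hold]; j=7 S=171.9709 intr=0.0000 cont=0.0000 V=0.0000[hold]; j=8 S=210.7399 intr=0.0000 cont=0.0000 V=0.0000[hold]  S*(8)=114.5173
k=7: j=0 S=45.8731 intr=86.7169 cont=86.2820 V=86.7169[EX]; j=1 S=56.2147 intr=76.3753 cont=75.9404 V=76.3753[EX]; j=2 S=68.8877 intr=63.7023 cont=63.2674 V=63.7023[EX]; j=3 S=84.4177 intr=48.1723 cont=47.7374 V=48.1723[EX]; j=4 S=103.4487 intr=29.1413 cont=28.7064 V=29.1413[EX]; j=5 S=126.7702 intr=5.8198 cont=10.6179 V=10.6179[hold]; j=6 S=155.3492 intr=0.0000 cont=1.4993 V=1.4993[hold]; j=7 S=190.3710 intr=0.0000 cont=0.0000 V=0.0000[hold]  S*(7)=103.4487
k=6: j=0 S=50.7813 intr=81.8087 cont=81.3738 V=81.8087[EX]; j=1 S=62.2294 intr=70.3606 cont=69.9257 V=70.3606[EX]; j=2 S=76.2584 intr=56.3316 cont=55.8968 V=56.3316[EX]; j=3 S=93.4500 intr=39.1400 cont=38.7051 V=39.1400[EX]; j=4 S=114.5173 intr=18.0727 cont=19.9848 V=19.9848[hold]; j=5 S=140.3340 intr=0.0000 cont=6.1226 V=6.1226[hold]; j=6 S=171.9709 intr=0.0000 cont=0.7610 V=0.7610[hold]  S*(6)=93.4500
k=5: j=0 S=56.2147 intr=76.3753 cont=75.9404 V=76.3753[EX]; j=1 S=68.8877 intr=63.7023 cont=63.2674 V=63.7023[EX]; j=2 S=84.4177 intr=48.1723 cont=47.7374 V=48.1723[EX]; j=3 S=103.4487 intr=29.1413 cont=29.6417 V=29.6417[hold]; j=4 S=126.7702 intr=5.8198 cont=13.1385 V=13.1385[hold]; j=5 S=155.3492 intr=0.0000 cont=3.4799 V=3.4799[hold]  S*(5)=84.4177
k=4: j=0 S=62.2294 intr=70.3606 cont=69.9257 V=70.3606[EX]; j=1 S=76.2584 intr=56.3316 cont=55.8968 V=56.3316[EX]; j=2 S=93.4500 intr=39.1400 cont=38.9499 V=39.1400[EX]; j=3 S=114.5173 intr=18.0727 cont=21.4718 V=21.4718[hold]; j=4 S=140.3340 intr=0.0000 cont=8.3708 V=8.3708[hold]  S*(4)=93.4500
k=3: j=0 S=68.8877 intr=63.7023 cont=63.2674 V=63.7023[EX]; j=1 S=84.4177 intr=48.1723 cont=47.7374 V=48.1723[EX]; j=2 S=103.4487 intr=29.1413 cont=30.3691 V=30.3691[hold]; j=3 S=126.7702 intr=5.8198 cont=14.9929 V=14.9929[hold]  S*(3)=84.4177
k=2: j=0 S=76.2584 intr=56.3316 cont=55.8968 V=56.3316[EX]; j=1 S=93.4500 intr=39.1400 cont=39.3057 V=39.3057[hold]; j=2 S=114.5173 intr=18.0727 cont=22.7481 V=22.7481[hold]  S*(2)=76.2584
k=1: j=0 S=84.4177 intr=48.1723 cont=47.8185 V=48.1723[EX]; j=1 S=103.4487 intr=29.1413 cont=31.0775 V=31.0775[hold]  S*(1)=84.4177
k=0: j=0 S=93.4500 intr=39.1400 cont=39.6522 V=39.6522[hold]  S*(0)=-

price = 39.6522
boundary = - 84.4177 76.2584 84.4177 93.4500 84.4177 93.4500 103.4487 114.5173
tree:
39.6522
48.1723 31.0775
56.3316 39.3057 22.7481
63.7023 48.1723 30.3691 14.9929
70.3606 56.3316 39.1400 21.4718 8.3708
76.3753 63.7023 48.1723 29.6417 13.1385 3.4799
81.8087 70.3606 56.3316 39.1400 19.9848 6.1226 0.7610
86.7169 76.3753 63.7023 48.1723 29.1413 10.6179 1.4993 0.0000
91.1507 81.8087 70.3606 56.3316 39.1400 18.0727 2.9539 0.0000 0.0000
95.1560 86.7169 76.3753 63.7023 48.1723 29.1413 5.8198 0.0000 0.0000 0.0000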